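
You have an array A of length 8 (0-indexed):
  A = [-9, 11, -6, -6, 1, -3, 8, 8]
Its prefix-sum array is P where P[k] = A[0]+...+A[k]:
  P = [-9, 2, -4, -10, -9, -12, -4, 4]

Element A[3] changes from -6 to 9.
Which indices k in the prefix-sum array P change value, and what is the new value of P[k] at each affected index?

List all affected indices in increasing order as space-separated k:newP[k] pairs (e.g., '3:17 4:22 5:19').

P[k] = A[0] + ... + A[k]
P[k] includes A[3] iff k >= 3
Affected indices: 3, 4, ..., 7; delta = 15
  P[3]: -10 + 15 = 5
  P[4]: -9 + 15 = 6
  P[5]: -12 + 15 = 3
  P[6]: -4 + 15 = 11
  P[7]: 4 + 15 = 19

Answer: 3:5 4:6 5:3 6:11 7:19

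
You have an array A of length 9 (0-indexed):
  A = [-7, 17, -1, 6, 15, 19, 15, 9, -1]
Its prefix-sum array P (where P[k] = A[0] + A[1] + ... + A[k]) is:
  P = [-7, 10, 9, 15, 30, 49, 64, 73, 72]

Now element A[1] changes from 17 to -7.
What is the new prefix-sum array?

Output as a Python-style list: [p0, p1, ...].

Change: A[1] 17 -> -7, delta = -24
P[k] for k < 1: unchanged (A[1] not included)
P[k] for k >= 1: shift by delta = -24
  P[0] = -7 + 0 = -7
  P[1] = 10 + -24 = -14
  P[2] = 9 + -24 = -15
  P[3] = 15 + -24 = -9
  P[4] = 30 + -24 = 6
  P[5] = 49 + -24 = 25
  P[6] = 64 + -24 = 40
  P[7] = 73 + -24 = 49
  P[8] = 72 + -24 = 48

Answer: [-7, -14, -15, -9, 6, 25, 40, 49, 48]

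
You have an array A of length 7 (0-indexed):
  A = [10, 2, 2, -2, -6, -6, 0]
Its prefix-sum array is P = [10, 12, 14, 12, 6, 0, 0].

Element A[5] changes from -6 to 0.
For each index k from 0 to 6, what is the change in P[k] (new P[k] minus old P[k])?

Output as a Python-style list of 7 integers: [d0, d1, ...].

Answer: [0, 0, 0, 0, 0, 6, 6]

Derivation:
Element change: A[5] -6 -> 0, delta = 6
For k < 5: P[k] unchanged, delta_P[k] = 0
For k >= 5: P[k] shifts by exactly 6
Delta array: [0, 0, 0, 0, 0, 6, 6]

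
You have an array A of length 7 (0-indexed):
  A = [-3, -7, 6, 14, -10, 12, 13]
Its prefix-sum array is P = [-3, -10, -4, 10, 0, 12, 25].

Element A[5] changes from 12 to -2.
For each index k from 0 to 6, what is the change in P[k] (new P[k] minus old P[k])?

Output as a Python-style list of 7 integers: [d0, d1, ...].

Answer: [0, 0, 0, 0, 0, -14, -14]

Derivation:
Element change: A[5] 12 -> -2, delta = -14
For k < 5: P[k] unchanged, delta_P[k] = 0
For k >= 5: P[k] shifts by exactly -14
Delta array: [0, 0, 0, 0, 0, -14, -14]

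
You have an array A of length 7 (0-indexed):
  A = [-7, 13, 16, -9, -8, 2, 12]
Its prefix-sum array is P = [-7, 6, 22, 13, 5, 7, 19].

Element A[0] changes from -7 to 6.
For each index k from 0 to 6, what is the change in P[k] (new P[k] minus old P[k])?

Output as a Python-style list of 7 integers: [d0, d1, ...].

Answer: [13, 13, 13, 13, 13, 13, 13]

Derivation:
Element change: A[0] -7 -> 6, delta = 13
For k < 0: P[k] unchanged, delta_P[k] = 0
For k >= 0: P[k] shifts by exactly 13
Delta array: [13, 13, 13, 13, 13, 13, 13]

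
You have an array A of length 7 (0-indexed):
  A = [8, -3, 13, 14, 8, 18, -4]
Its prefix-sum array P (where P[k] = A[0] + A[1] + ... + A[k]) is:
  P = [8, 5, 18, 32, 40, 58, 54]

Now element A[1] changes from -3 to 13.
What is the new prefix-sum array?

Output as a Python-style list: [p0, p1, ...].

Change: A[1] -3 -> 13, delta = 16
P[k] for k < 1: unchanged (A[1] not included)
P[k] for k >= 1: shift by delta = 16
  P[0] = 8 + 0 = 8
  P[1] = 5 + 16 = 21
  P[2] = 18 + 16 = 34
  P[3] = 32 + 16 = 48
  P[4] = 40 + 16 = 56
  P[5] = 58 + 16 = 74
  P[6] = 54 + 16 = 70

Answer: [8, 21, 34, 48, 56, 74, 70]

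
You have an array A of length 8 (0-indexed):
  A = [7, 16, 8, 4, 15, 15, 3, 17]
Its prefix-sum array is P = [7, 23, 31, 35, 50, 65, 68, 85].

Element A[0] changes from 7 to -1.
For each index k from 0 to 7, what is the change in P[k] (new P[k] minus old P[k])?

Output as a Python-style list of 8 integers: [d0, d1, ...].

Answer: [-8, -8, -8, -8, -8, -8, -8, -8]

Derivation:
Element change: A[0] 7 -> -1, delta = -8
For k < 0: P[k] unchanged, delta_P[k] = 0
For k >= 0: P[k] shifts by exactly -8
Delta array: [-8, -8, -8, -8, -8, -8, -8, -8]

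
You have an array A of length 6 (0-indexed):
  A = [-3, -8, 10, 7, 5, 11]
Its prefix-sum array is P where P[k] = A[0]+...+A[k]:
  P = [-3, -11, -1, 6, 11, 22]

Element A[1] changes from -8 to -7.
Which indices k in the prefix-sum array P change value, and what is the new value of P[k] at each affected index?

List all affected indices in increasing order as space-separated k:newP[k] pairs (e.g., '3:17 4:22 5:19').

P[k] = A[0] + ... + A[k]
P[k] includes A[1] iff k >= 1
Affected indices: 1, 2, ..., 5; delta = 1
  P[1]: -11 + 1 = -10
  P[2]: -1 + 1 = 0
  P[3]: 6 + 1 = 7
  P[4]: 11 + 1 = 12
  P[5]: 22 + 1 = 23

Answer: 1:-10 2:0 3:7 4:12 5:23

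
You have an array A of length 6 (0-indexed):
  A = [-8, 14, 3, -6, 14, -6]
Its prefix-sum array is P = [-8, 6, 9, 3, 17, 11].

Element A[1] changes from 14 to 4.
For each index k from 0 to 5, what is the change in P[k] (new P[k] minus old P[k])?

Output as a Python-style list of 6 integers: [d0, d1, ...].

Answer: [0, -10, -10, -10, -10, -10]

Derivation:
Element change: A[1] 14 -> 4, delta = -10
For k < 1: P[k] unchanged, delta_P[k] = 0
For k >= 1: P[k] shifts by exactly -10
Delta array: [0, -10, -10, -10, -10, -10]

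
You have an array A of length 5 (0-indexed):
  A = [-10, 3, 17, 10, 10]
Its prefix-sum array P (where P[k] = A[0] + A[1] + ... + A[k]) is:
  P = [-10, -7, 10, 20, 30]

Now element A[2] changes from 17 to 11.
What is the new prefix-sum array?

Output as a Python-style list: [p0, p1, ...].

Answer: [-10, -7, 4, 14, 24]

Derivation:
Change: A[2] 17 -> 11, delta = -6
P[k] for k < 2: unchanged (A[2] not included)
P[k] for k >= 2: shift by delta = -6
  P[0] = -10 + 0 = -10
  P[1] = -7 + 0 = -7
  P[2] = 10 + -6 = 4
  P[3] = 20 + -6 = 14
  P[4] = 30 + -6 = 24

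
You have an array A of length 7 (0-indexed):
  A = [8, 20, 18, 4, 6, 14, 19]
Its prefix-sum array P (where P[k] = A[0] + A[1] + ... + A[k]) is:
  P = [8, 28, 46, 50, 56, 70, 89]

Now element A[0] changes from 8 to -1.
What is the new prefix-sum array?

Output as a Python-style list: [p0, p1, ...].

Answer: [-1, 19, 37, 41, 47, 61, 80]

Derivation:
Change: A[0] 8 -> -1, delta = -9
P[k] for k < 0: unchanged (A[0] not included)
P[k] for k >= 0: shift by delta = -9
  P[0] = 8 + -9 = -1
  P[1] = 28 + -9 = 19
  P[2] = 46 + -9 = 37
  P[3] = 50 + -9 = 41
  P[4] = 56 + -9 = 47
  P[5] = 70 + -9 = 61
  P[6] = 89 + -9 = 80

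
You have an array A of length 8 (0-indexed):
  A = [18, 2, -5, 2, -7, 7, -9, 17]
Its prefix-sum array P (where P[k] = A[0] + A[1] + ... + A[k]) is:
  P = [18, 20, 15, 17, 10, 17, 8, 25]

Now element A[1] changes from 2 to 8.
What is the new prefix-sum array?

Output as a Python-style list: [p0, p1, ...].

Answer: [18, 26, 21, 23, 16, 23, 14, 31]

Derivation:
Change: A[1] 2 -> 8, delta = 6
P[k] for k < 1: unchanged (A[1] not included)
P[k] for k >= 1: shift by delta = 6
  P[0] = 18 + 0 = 18
  P[1] = 20 + 6 = 26
  P[2] = 15 + 6 = 21
  P[3] = 17 + 6 = 23
  P[4] = 10 + 6 = 16
  P[5] = 17 + 6 = 23
  P[6] = 8 + 6 = 14
  P[7] = 25 + 6 = 31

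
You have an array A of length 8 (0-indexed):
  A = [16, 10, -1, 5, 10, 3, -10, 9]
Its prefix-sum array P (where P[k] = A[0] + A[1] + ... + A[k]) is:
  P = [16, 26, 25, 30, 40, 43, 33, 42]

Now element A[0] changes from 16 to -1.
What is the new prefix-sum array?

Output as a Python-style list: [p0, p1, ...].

Change: A[0] 16 -> -1, delta = -17
P[k] for k < 0: unchanged (A[0] not included)
P[k] for k >= 0: shift by delta = -17
  P[0] = 16 + -17 = -1
  P[1] = 26 + -17 = 9
  P[2] = 25 + -17 = 8
  P[3] = 30 + -17 = 13
  P[4] = 40 + -17 = 23
  P[5] = 43 + -17 = 26
  P[6] = 33 + -17 = 16
  P[7] = 42 + -17 = 25

Answer: [-1, 9, 8, 13, 23, 26, 16, 25]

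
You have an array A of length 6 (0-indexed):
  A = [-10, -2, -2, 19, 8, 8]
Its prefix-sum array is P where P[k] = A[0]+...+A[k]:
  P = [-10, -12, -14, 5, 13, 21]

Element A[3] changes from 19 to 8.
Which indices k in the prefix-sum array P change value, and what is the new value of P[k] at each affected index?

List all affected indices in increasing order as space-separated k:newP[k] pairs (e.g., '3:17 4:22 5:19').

Answer: 3:-6 4:2 5:10

Derivation:
P[k] = A[0] + ... + A[k]
P[k] includes A[3] iff k >= 3
Affected indices: 3, 4, ..., 5; delta = -11
  P[3]: 5 + -11 = -6
  P[4]: 13 + -11 = 2
  P[5]: 21 + -11 = 10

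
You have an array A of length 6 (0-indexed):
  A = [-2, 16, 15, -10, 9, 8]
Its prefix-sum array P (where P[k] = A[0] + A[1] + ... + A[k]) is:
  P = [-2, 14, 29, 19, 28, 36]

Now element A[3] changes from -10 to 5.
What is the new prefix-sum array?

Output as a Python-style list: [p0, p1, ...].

Answer: [-2, 14, 29, 34, 43, 51]

Derivation:
Change: A[3] -10 -> 5, delta = 15
P[k] for k < 3: unchanged (A[3] not included)
P[k] for k >= 3: shift by delta = 15
  P[0] = -2 + 0 = -2
  P[1] = 14 + 0 = 14
  P[2] = 29 + 0 = 29
  P[3] = 19 + 15 = 34
  P[4] = 28 + 15 = 43
  P[5] = 36 + 15 = 51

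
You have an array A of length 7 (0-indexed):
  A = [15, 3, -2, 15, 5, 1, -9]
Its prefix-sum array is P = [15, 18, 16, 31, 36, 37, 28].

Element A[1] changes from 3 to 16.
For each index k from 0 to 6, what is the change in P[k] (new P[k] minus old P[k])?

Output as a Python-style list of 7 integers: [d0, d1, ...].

Answer: [0, 13, 13, 13, 13, 13, 13]

Derivation:
Element change: A[1] 3 -> 16, delta = 13
For k < 1: P[k] unchanged, delta_P[k] = 0
For k >= 1: P[k] shifts by exactly 13
Delta array: [0, 13, 13, 13, 13, 13, 13]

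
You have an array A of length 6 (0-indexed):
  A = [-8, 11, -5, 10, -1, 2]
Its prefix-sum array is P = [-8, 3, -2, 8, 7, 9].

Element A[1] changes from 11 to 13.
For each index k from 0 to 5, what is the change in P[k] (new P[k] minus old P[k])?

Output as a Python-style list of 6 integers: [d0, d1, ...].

Element change: A[1] 11 -> 13, delta = 2
For k < 1: P[k] unchanged, delta_P[k] = 0
For k >= 1: P[k] shifts by exactly 2
Delta array: [0, 2, 2, 2, 2, 2]

Answer: [0, 2, 2, 2, 2, 2]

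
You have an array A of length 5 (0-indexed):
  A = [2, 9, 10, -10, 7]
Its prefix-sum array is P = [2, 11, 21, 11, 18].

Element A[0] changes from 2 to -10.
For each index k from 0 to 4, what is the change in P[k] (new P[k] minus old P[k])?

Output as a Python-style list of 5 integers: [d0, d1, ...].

Answer: [-12, -12, -12, -12, -12]

Derivation:
Element change: A[0] 2 -> -10, delta = -12
For k < 0: P[k] unchanged, delta_P[k] = 0
For k >= 0: P[k] shifts by exactly -12
Delta array: [-12, -12, -12, -12, -12]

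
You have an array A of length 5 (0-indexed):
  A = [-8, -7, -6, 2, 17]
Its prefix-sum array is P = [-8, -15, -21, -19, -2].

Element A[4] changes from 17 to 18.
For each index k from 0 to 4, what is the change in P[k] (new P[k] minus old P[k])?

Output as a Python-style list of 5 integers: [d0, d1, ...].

Element change: A[4] 17 -> 18, delta = 1
For k < 4: P[k] unchanged, delta_P[k] = 0
For k >= 4: P[k] shifts by exactly 1
Delta array: [0, 0, 0, 0, 1]

Answer: [0, 0, 0, 0, 1]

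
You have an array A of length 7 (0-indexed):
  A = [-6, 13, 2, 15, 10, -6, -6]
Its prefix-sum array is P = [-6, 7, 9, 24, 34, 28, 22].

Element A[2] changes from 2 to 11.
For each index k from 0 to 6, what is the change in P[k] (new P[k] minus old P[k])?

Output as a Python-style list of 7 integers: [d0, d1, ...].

Answer: [0, 0, 9, 9, 9, 9, 9]

Derivation:
Element change: A[2] 2 -> 11, delta = 9
For k < 2: P[k] unchanged, delta_P[k] = 0
For k >= 2: P[k] shifts by exactly 9
Delta array: [0, 0, 9, 9, 9, 9, 9]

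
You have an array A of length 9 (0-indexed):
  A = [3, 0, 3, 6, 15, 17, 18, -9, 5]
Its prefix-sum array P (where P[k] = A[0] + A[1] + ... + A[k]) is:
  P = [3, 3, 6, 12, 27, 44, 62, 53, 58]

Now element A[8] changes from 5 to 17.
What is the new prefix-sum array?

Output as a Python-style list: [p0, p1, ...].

Change: A[8] 5 -> 17, delta = 12
P[k] for k < 8: unchanged (A[8] not included)
P[k] for k >= 8: shift by delta = 12
  P[0] = 3 + 0 = 3
  P[1] = 3 + 0 = 3
  P[2] = 6 + 0 = 6
  P[3] = 12 + 0 = 12
  P[4] = 27 + 0 = 27
  P[5] = 44 + 0 = 44
  P[6] = 62 + 0 = 62
  P[7] = 53 + 0 = 53
  P[8] = 58 + 12 = 70

Answer: [3, 3, 6, 12, 27, 44, 62, 53, 70]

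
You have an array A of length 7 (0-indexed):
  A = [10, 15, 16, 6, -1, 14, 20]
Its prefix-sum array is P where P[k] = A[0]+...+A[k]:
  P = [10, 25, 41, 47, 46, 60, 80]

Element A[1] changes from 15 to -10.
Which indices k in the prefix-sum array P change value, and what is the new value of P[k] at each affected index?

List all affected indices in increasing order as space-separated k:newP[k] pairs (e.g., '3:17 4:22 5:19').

Answer: 1:0 2:16 3:22 4:21 5:35 6:55

Derivation:
P[k] = A[0] + ... + A[k]
P[k] includes A[1] iff k >= 1
Affected indices: 1, 2, ..., 6; delta = -25
  P[1]: 25 + -25 = 0
  P[2]: 41 + -25 = 16
  P[3]: 47 + -25 = 22
  P[4]: 46 + -25 = 21
  P[5]: 60 + -25 = 35
  P[6]: 80 + -25 = 55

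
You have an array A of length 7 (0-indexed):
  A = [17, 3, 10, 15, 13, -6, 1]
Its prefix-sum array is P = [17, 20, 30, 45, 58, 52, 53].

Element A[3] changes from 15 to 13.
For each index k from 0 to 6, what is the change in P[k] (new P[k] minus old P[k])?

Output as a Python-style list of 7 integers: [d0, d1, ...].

Answer: [0, 0, 0, -2, -2, -2, -2]

Derivation:
Element change: A[3] 15 -> 13, delta = -2
For k < 3: P[k] unchanged, delta_P[k] = 0
For k >= 3: P[k] shifts by exactly -2
Delta array: [0, 0, 0, -2, -2, -2, -2]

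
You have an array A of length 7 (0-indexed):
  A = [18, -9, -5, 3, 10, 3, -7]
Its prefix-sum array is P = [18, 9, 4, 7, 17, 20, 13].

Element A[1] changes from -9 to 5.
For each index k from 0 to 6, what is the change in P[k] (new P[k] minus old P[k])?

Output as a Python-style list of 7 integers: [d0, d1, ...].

Answer: [0, 14, 14, 14, 14, 14, 14]

Derivation:
Element change: A[1] -9 -> 5, delta = 14
For k < 1: P[k] unchanged, delta_P[k] = 0
For k >= 1: P[k] shifts by exactly 14
Delta array: [0, 14, 14, 14, 14, 14, 14]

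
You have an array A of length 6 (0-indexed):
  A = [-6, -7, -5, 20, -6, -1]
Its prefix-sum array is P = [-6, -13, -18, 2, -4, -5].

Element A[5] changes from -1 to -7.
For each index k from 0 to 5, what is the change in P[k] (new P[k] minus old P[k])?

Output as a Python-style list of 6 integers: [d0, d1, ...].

Answer: [0, 0, 0, 0, 0, -6]

Derivation:
Element change: A[5] -1 -> -7, delta = -6
For k < 5: P[k] unchanged, delta_P[k] = 0
For k >= 5: P[k] shifts by exactly -6
Delta array: [0, 0, 0, 0, 0, -6]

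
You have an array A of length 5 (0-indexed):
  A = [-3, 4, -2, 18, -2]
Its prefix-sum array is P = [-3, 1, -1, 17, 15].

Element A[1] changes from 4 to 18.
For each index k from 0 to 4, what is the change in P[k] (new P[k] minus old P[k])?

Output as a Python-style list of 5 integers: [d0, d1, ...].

Element change: A[1] 4 -> 18, delta = 14
For k < 1: P[k] unchanged, delta_P[k] = 0
For k >= 1: P[k] shifts by exactly 14
Delta array: [0, 14, 14, 14, 14]

Answer: [0, 14, 14, 14, 14]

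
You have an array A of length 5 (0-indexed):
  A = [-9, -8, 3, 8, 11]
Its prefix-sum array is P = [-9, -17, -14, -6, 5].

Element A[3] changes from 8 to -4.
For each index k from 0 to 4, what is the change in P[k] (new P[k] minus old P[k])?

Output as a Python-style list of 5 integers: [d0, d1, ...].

Element change: A[3] 8 -> -4, delta = -12
For k < 3: P[k] unchanged, delta_P[k] = 0
For k >= 3: P[k] shifts by exactly -12
Delta array: [0, 0, 0, -12, -12]

Answer: [0, 0, 0, -12, -12]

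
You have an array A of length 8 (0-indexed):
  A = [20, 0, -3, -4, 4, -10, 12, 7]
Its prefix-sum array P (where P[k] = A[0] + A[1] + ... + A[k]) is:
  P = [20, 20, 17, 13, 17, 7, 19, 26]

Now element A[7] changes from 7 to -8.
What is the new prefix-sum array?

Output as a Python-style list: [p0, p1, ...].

Answer: [20, 20, 17, 13, 17, 7, 19, 11]

Derivation:
Change: A[7] 7 -> -8, delta = -15
P[k] for k < 7: unchanged (A[7] not included)
P[k] for k >= 7: shift by delta = -15
  P[0] = 20 + 0 = 20
  P[1] = 20 + 0 = 20
  P[2] = 17 + 0 = 17
  P[3] = 13 + 0 = 13
  P[4] = 17 + 0 = 17
  P[5] = 7 + 0 = 7
  P[6] = 19 + 0 = 19
  P[7] = 26 + -15 = 11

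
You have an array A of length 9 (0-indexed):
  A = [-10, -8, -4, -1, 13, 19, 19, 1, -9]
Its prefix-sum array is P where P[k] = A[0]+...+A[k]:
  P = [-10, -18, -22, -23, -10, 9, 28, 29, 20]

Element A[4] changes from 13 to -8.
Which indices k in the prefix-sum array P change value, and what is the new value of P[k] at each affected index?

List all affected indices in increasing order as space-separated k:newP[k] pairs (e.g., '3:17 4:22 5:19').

P[k] = A[0] + ... + A[k]
P[k] includes A[4] iff k >= 4
Affected indices: 4, 5, ..., 8; delta = -21
  P[4]: -10 + -21 = -31
  P[5]: 9 + -21 = -12
  P[6]: 28 + -21 = 7
  P[7]: 29 + -21 = 8
  P[8]: 20 + -21 = -1

Answer: 4:-31 5:-12 6:7 7:8 8:-1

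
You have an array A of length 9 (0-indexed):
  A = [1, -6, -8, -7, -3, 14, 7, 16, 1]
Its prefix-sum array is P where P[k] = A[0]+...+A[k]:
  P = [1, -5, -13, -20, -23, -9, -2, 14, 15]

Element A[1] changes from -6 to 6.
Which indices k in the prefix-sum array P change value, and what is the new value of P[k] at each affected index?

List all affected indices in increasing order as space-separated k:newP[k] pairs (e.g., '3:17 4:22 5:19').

P[k] = A[0] + ... + A[k]
P[k] includes A[1] iff k >= 1
Affected indices: 1, 2, ..., 8; delta = 12
  P[1]: -5 + 12 = 7
  P[2]: -13 + 12 = -1
  P[3]: -20 + 12 = -8
  P[4]: -23 + 12 = -11
  P[5]: -9 + 12 = 3
  P[6]: -2 + 12 = 10
  P[7]: 14 + 12 = 26
  P[8]: 15 + 12 = 27

Answer: 1:7 2:-1 3:-8 4:-11 5:3 6:10 7:26 8:27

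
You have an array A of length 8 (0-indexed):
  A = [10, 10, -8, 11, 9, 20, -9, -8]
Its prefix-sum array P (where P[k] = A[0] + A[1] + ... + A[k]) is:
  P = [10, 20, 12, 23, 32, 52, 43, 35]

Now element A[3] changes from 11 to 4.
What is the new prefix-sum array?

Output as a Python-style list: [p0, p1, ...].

Change: A[3] 11 -> 4, delta = -7
P[k] for k < 3: unchanged (A[3] not included)
P[k] for k >= 3: shift by delta = -7
  P[0] = 10 + 0 = 10
  P[1] = 20 + 0 = 20
  P[2] = 12 + 0 = 12
  P[3] = 23 + -7 = 16
  P[4] = 32 + -7 = 25
  P[5] = 52 + -7 = 45
  P[6] = 43 + -7 = 36
  P[7] = 35 + -7 = 28

Answer: [10, 20, 12, 16, 25, 45, 36, 28]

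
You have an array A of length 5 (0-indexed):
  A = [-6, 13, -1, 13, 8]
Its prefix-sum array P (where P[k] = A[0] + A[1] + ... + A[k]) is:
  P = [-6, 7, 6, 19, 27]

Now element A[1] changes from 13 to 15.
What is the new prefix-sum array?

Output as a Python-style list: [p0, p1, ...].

Answer: [-6, 9, 8, 21, 29]

Derivation:
Change: A[1] 13 -> 15, delta = 2
P[k] for k < 1: unchanged (A[1] not included)
P[k] for k >= 1: shift by delta = 2
  P[0] = -6 + 0 = -6
  P[1] = 7 + 2 = 9
  P[2] = 6 + 2 = 8
  P[3] = 19 + 2 = 21
  P[4] = 27 + 2 = 29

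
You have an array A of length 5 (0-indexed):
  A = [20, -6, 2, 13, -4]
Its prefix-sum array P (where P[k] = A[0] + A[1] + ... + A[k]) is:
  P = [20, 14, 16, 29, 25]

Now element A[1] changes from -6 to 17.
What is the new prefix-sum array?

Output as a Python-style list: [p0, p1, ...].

Change: A[1] -6 -> 17, delta = 23
P[k] for k < 1: unchanged (A[1] not included)
P[k] for k >= 1: shift by delta = 23
  P[0] = 20 + 0 = 20
  P[1] = 14 + 23 = 37
  P[2] = 16 + 23 = 39
  P[3] = 29 + 23 = 52
  P[4] = 25 + 23 = 48

Answer: [20, 37, 39, 52, 48]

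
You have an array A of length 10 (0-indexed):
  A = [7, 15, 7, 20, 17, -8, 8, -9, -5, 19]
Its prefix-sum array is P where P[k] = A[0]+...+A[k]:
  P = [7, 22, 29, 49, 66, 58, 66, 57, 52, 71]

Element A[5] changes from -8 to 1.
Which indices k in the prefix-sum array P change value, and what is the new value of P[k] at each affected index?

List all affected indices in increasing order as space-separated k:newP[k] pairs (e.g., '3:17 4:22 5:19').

P[k] = A[0] + ... + A[k]
P[k] includes A[5] iff k >= 5
Affected indices: 5, 6, ..., 9; delta = 9
  P[5]: 58 + 9 = 67
  P[6]: 66 + 9 = 75
  P[7]: 57 + 9 = 66
  P[8]: 52 + 9 = 61
  P[9]: 71 + 9 = 80

Answer: 5:67 6:75 7:66 8:61 9:80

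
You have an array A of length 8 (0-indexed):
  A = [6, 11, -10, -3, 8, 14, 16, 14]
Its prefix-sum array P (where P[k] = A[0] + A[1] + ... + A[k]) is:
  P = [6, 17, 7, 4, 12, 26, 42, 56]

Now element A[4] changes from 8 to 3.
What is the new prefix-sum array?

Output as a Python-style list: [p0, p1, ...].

Change: A[4] 8 -> 3, delta = -5
P[k] for k < 4: unchanged (A[4] not included)
P[k] for k >= 4: shift by delta = -5
  P[0] = 6 + 0 = 6
  P[1] = 17 + 0 = 17
  P[2] = 7 + 0 = 7
  P[3] = 4 + 0 = 4
  P[4] = 12 + -5 = 7
  P[5] = 26 + -5 = 21
  P[6] = 42 + -5 = 37
  P[7] = 56 + -5 = 51

Answer: [6, 17, 7, 4, 7, 21, 37, 51]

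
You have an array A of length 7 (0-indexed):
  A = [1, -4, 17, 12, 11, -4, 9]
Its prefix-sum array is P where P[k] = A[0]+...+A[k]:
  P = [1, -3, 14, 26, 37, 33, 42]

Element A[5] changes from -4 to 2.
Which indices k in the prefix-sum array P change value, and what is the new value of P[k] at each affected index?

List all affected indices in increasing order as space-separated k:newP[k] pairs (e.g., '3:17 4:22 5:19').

Answer: 5:39 6:48

Derivation:
P[k] = A[0] + ... + A[k]
P[k] includes A[5] iff k >= 5
Affected indices: 5, 6, ..., 6; delta = 6
  P[5]: 33 + 6 = 39
  P[6]: 42 + 6 = 48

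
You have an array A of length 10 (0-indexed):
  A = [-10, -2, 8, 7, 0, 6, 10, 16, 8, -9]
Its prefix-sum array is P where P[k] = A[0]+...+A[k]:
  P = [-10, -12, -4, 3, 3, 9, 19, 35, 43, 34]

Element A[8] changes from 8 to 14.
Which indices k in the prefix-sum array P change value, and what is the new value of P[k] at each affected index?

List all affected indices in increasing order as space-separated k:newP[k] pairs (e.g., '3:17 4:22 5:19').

Answer: 8:49 9:40

Derivation:
P[k] = A[0] + ... + A[k]
P[k] includes A[8] iff k >= 8
Affected indices: 8, 9, ..., 9; delta = 6
  P[8]: 43 + 6 = 49
  P[9]: 34 + 6 = 40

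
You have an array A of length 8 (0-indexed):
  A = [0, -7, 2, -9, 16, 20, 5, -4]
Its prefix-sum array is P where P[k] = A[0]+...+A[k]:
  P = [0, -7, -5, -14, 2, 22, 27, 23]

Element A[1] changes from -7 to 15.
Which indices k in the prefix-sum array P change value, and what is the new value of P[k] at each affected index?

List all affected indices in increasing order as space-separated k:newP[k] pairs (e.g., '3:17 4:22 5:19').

Answer: 1:15 2:17 3:8 4:24 5:44 6:49 7:45

Derivation:
P[k] = A[0] + ... + A[k]
P[k] includes A[1] iff k >= 1
Affected indices: 1, 2, ..., 7; delta = 22
  P[1]: -7 + 22 = 15
  P[2]: -5 + 22 = 17
  P[3]: -14 + 22 = 8
  P[4]: 2 + 22 = 24
  P[5]: 22 + 22 = 44
  P[6]: 27 + 22 = 49
  P[7]: 23 + 22 = 45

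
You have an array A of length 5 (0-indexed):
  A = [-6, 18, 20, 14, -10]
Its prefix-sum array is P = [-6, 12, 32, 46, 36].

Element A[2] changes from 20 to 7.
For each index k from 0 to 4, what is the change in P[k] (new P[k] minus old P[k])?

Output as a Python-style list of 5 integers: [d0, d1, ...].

Element change: A[2] 20 -> 7, delta = -13
For k < 2: P[k] unchanged, delta_P[k] = 0
For k >= 2: P[k] shifts by exactly -13
Delta array: [0, 0, -13, -13, -13]

Answer: [0, 0, -13, -13, -13]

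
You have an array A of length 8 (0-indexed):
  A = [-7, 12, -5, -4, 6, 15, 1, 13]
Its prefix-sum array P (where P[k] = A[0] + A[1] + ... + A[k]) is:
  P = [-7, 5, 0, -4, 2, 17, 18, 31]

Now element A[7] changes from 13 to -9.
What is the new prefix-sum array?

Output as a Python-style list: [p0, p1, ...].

Answer: [-7, 5, 0, -4, 2, 17, 18, 9]

Derivation:
Change: A[7] 13 -> -9, delta = -22
P[k] for k < 7: unchanged (A[7] not included)
P[k] for k >= 7: shift by delta = -22
  P[0] = -7 + 0 = -7
  P[1] = 5 + 0 = 5
  P[2] = 0 + 0 = 0
  P[3] = -4 + 0 = -4
  P[4] = 2 + 0 = 2
  P[5] = 17 + 0 = 17
  P[6] = 18 + 0 = 18
  P[7] = 31 + -22 = 9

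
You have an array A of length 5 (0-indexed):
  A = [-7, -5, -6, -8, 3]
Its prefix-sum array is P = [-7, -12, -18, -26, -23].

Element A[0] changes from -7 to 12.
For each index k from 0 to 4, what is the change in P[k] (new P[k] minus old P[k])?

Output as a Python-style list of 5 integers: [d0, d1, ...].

Element change: A[0] -7 -> 12, delta = 19
For k < 0: P[k] unchanged, delta_P[k] = 0
For k >= 0: P[k] shifts by exactly 19
Delta array: [19, 19, 19, 19, 19]

Answer: [19, 19, 19, 19, 19]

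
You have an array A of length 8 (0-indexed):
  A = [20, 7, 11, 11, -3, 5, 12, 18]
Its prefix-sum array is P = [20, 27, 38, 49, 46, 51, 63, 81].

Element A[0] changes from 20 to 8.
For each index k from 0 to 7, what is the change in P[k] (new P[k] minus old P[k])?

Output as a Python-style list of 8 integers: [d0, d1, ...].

Element change: A[0] 20 -> 8, delta = -12
For k < 0: P[k] unchanged, delta_P[k] = 0
For k >= 0: P[k] shifts by exactly -12
Delta array: [-12, -12, -12, -12, -12, -12, -12, -12]

Answer: [-12, -12, -12, -12, -12, -12, -12, -12]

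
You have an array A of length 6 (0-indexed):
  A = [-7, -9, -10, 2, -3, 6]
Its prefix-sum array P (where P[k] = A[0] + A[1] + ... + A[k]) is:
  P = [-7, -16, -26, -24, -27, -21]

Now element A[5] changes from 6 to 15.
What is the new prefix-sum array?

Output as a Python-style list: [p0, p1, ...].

Answer: [-7, -16, -26, -24, -27, -12]

Derivation:
Change: A[5] 6 -> 15, delta = 9
P[k] for k < 5: unchanged (A[5] not included)
P[k] for k >= 5: shift by delta = 9
  P[0] = -7 + 0 = -7
  P[1] = -16 + 0 = -16
  P[2] = -26 + 0 = -26
  P[3] = -24 + 0 = -24
  P[4] = -27 + 0 = -27
  P[5] = -21 + 9 = -12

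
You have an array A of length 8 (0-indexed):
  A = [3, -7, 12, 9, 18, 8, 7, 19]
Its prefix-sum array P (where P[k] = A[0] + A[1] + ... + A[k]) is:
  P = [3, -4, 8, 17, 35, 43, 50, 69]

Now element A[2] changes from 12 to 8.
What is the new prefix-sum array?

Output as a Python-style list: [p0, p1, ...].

Answer: [3, -4, 4, 13, 31, 39, 46, 65]

Derivation:
Change: A[2] 12 -> 8, delta = -4
P[k] for k < 2: unchanged (A[2] not included)
P[k] for k >= 2: shift by delta = -4
  P[0] = 3 + 0 = 3
  P[1] = -4 + 0 = -4
  P[2] = 8 + -4 = 4
  P[3] = 17 + -4 = 13
  P[4] = 35 + -4 = 31
  P[5] = 43 + -4 = 39
  P[6] = 50 + -4 = 46
  P[7] = 69 + -4 = 65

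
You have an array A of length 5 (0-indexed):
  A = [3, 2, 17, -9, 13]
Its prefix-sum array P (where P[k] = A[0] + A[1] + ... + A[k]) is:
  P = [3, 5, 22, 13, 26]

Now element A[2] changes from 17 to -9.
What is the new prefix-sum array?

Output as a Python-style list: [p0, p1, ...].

Answer: [3, 5, -4, -13, 0]

Derivation:
Change: A[2] 17 -> -9, delta = -26
P[k] for k < 2: unchanged (A[2] not included)
P[k] for k >= 2: shift by delta = -26
  P[0] = 3 + 0 = 3
  P[1] = 5 + 0 = 5
  P[2] = 22 + -26 = -4
  P[3] = 13 + -26 = -13
  P[4] = 26 + -26 = 0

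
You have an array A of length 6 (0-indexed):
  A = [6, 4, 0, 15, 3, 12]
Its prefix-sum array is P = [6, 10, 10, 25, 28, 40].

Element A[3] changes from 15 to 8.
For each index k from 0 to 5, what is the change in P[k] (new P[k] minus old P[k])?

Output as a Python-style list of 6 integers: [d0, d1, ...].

Answer: [0, 0, 0, -7, -7, -7]

Derivation:
Element change: A[3] 15 -> 8, delta = -7
For k < 3: P[k] unchanged, delta_P[k] = 0
For k >= 3: P[k] shifts by exactly -7
Delta array: [0, 0, 0, -7, -7, -7]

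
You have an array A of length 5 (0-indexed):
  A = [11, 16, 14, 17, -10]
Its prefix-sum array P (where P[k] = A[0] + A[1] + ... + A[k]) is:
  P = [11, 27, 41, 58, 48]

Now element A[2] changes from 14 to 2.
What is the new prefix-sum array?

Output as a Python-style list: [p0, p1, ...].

Change: A[2] 14 -> 2, delta = -12
P[k] for k < 2: unchanged (A[2] not included)
P[k] for k >= 2: shift by delta = -12
  P[0] = 11 + 0 = 11
  P[1] = 27 + 0 = 27
  P[2] = 41 + -12 = 29
  P[3] = 58 + -12 = 46
  P[4] = 48 + -12 = 36

Answer: [11, 27, 29, 46, 36]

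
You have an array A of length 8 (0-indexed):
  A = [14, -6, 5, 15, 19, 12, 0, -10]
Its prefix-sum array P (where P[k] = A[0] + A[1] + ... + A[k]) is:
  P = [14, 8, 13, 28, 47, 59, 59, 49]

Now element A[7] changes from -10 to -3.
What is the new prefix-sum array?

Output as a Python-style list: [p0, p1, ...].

Answer: [14, 8, 13, 28, 47, 59, 59, 56]

Derivation:
Change: A[7] -10 -> -3, delta = 7
P[k] for k < 7: unchanged (A[7] not included)
P[k] for k >= 7: shift by delta = 7
  P[0] = 14 + 0 = 14
  P[1] = 8 + 0 = 8
  P[2] = 13 + 0 = 13
  P[3] = 28 + 0 = 28
  P[4] = 47 + 0 = 47
  P[5] = 59 + 0 = 59
  P[6] = 59 + 0 = 59
  P[7] = 49 + 7 = 56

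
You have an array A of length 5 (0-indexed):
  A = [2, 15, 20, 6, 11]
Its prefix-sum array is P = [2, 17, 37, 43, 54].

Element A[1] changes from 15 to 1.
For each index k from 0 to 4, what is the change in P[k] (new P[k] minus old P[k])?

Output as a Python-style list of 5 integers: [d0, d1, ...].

Answer: [0, -14, -14, -14, -14]

Derivation:
Element change: A[1] 15 -> 1, delta = -14
For k < 1: P[k] unchanged, delta_P[k] = 0
For k >= 1: P[k] shifts by exactly -14
Delta array: [0, -14, -14, -14, -14]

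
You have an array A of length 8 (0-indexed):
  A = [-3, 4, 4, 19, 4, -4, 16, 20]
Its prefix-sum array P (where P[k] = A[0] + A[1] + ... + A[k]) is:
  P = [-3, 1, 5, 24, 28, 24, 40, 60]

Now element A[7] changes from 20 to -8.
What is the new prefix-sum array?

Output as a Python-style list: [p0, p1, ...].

Change: A[7] 20 -> -8, delta = -28
P[k] for k < 7: unchanged (A[7] not included)
P[k] for k >= 7: shift by delta = -28
  P[0] = -3 + 0 = -3
  P[1] = 1 + 0 = 1
  P[2] = 5 + 0 = 5
  P[3] = 24 + 0 = 24
  P[4] = 28 + 0 = 28
  P[5] = 24 + 0 = 24
  P[6] = 40 + 0 = 40
  P[7] = 60 + -28 = 32

Answer: [-3, 1, 5, 24, 28, 24, 40, 32]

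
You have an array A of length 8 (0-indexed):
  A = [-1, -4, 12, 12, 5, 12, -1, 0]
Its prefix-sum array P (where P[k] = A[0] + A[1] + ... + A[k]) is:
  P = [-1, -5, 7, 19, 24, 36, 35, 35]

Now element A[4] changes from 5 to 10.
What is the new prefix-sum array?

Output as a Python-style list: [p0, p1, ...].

Change: A[4] 5 -> 10, delta = 5
P[k] for k < 4: unchanged (A[4] not included)
P[k] for k >= 4: shift by delta = 5
  P[0] = -1 + 0 = -1
  P[1] = -5 + 0 = -5
  P[2] = 7 + 0 = 7
  P[3] = 19 + 0 = 19
  P[4] = 24 + 5 = 29
  P[5] = 36 + 5 = 41
  P[6] = 35 + 5 = 40
  P[7] = 35 + 5 = 40

Answer: [-1, -5, 7, 19, 29, 41, 40, 40]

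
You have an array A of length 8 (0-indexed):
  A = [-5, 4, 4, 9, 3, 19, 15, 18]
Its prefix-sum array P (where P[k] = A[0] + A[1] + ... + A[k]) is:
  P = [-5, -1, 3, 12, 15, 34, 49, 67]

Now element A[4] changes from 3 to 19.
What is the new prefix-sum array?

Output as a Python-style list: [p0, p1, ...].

Change: A[4] 3 -> 19, delta = 16
P[k] for k < 4: unchanged (A[4] not included)
P[k] for k >= 4: shift by delta = 16
  P[0] = -5 + 0 = -5
  P[1] = -1 + 0 = -1
  P[2] = 3 + 0 = 3
  P[3] = 12 + 0 = 12
  P[4] = 15 + 16 = 31
  P[5] = 34 + 16 = 50
  P[6] = 49 + 16 = 65
  P[7] = 67 + 16 = 83

Answer: [-5, -1, 3, 12, 31, 50, 65, 83]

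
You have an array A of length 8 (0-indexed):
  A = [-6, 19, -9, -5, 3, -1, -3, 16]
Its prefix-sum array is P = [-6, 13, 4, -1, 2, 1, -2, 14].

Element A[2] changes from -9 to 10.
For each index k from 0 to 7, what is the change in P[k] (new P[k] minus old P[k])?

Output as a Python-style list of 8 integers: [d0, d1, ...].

Element change: A[2] -9 -> 10, delta = 19
For k < 2: P[k] unchanged, delta_P[k] = 0
For k >= 2: P[k] shifts by exactly 19
Delta array: [0, 0, 19, 19, 19, 19, 19, 19]

Answer: [0, 0, 19, 19, 19, 19, 19, 19]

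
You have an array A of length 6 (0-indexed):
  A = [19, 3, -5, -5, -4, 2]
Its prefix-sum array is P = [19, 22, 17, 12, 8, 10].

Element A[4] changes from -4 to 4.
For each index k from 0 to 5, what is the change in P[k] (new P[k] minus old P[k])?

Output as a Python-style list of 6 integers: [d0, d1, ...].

Answer: [0, 0, 0, 0, 8, 8]

Derivation:
Element change: A[4] -4 -> 4, delta = 8
For k < 4: P[k] unchanged, delta_P[k] = 0
For k >= 4: P[k] shifts by exactly 8
Delta array: [0, 0, 0, 0, 8, 8]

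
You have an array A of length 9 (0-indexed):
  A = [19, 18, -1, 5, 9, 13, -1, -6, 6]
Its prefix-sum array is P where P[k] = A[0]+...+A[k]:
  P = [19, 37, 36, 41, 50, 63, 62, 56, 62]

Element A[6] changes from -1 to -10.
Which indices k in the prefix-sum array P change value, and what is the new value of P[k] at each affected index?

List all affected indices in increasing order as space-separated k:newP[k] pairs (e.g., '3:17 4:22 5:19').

Answer: 6:53 7:47 8:53

Derivation:
P[k] = A[0] + ... + A[k]
P[k] includes A[6] iff k >= 6
Affected indices: 6, 7, ..., 8; delta = -9
  P[6]: 62 + -9 = 53
  P[7]: 56 + -9 = 47
  P[8]: 62 + -9 = 53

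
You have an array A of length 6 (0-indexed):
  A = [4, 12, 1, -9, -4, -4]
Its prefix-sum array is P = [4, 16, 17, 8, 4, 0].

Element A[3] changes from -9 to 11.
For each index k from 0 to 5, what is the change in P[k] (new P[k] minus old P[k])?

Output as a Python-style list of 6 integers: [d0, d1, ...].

Answer: [0, 0, 0, 20, 20, 20]

Derivation:
Element change: A[3] -9 -> 11, delta = 20
For k < 3: P[k] unchanged, delta_P[k] = 0
For k >= 3: P[k] shifts by exactly 20
Delta array: [0, 0, 0, 20, 20, 20]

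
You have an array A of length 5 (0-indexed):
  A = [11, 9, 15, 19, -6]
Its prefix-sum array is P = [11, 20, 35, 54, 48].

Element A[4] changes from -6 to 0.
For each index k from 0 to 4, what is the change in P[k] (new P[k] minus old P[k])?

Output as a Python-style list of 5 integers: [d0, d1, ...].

Element change: A[4] -6 -> 0, delta = 6
For k < 4: P[k] unchanged, delta_P[k] = 0
For k >= 4: P[k] shifts by exactly 6
Delta array: [0, 0, 0, 0, 6]

Answer: [0, 0, 0, 0, 6]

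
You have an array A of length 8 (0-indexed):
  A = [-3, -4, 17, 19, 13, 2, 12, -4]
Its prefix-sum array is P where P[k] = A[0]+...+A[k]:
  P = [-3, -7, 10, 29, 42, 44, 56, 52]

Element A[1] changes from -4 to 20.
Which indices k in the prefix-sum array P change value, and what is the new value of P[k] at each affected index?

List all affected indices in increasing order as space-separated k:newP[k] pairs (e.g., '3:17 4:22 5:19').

P[k] = A[0] + ... + A[k]
P[k] includes A[1] iff k >= 1
Affected indices: 1, 2, ..., 7; delta = 24
  P[1]: -7 + 24 = 17
  P[2]: 10 + 24 = 34
  P[3]: 29 + 24 = 53
  P[4]: 42 + 24 = 66
  P[5]: 44 + 24 = 68
  P[6]: 56 + 24 = 80
  P[7]: 52 + 24 = 76

Answer: 1:17 2:34 3:53 4:66 5:68 6:80 7:76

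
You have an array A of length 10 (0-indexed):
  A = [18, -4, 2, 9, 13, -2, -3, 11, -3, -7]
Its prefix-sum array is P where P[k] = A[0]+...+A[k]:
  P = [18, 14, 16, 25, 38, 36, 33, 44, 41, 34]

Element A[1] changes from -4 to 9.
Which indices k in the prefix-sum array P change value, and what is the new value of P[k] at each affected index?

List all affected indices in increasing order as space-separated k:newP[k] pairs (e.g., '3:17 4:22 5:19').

Answer: 1:27 2:29 3:38 4:51 5:49 6:46 7:57 8:54 9:47

Derivation:
P[k] = A[0] + ... + A[k]
P[k] includes A[1] iff k >= 1
Affected indices: 1, 2, ..., 9; delta = 13
  P[1]: 14 + 13 = 27
  P[2]: 16 + 13 = 29
  P[3]: 25 + 13 = 38
  P[4]: 38 + 13 = 51
  P[5]: 36 + 13 = 49
  P[6]: 33 + 13 = 46
  P[7]: 44 + 13 = 57
  P[8]: 41 + 13 = 54
  P[9]: 34 + 13 = 47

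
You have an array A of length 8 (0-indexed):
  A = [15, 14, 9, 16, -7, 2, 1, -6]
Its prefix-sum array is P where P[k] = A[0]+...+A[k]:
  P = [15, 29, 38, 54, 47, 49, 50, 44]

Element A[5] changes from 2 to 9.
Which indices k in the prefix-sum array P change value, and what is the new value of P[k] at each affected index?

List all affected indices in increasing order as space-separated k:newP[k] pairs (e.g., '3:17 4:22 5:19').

P[k] = A[0] + ... + A[k]
P[k] includes A[5] iff k >= 5
Affected indices: 5, 6, ..., 7; delta = 7
  P[5]: 49 + 7 = 56
  P[6]: 50 + 7 = 57
  P[7]: 44 + 7 = 51

Answer: 5:56 6:57 7:51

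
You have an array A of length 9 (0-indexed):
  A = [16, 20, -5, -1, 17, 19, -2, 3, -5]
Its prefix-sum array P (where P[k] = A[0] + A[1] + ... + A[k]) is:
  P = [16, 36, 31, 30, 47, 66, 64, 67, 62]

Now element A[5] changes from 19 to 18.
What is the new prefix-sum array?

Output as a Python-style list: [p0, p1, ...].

Change: A[5] 19 -> 18, delta = -1
P[k] for k < 5: unchanged (A[5] not included)
P[k] for k >= 5: shift by delta = -1
  P[0] = 16 + 0 = 16
  P[1] = 36 + 0 = 36
  P[2] = 31 + 0 = 31
  P[3] = 30 + 0 = 30
  P[4] = 47 + 0 = 47
  P[5] = 66 + -1 = 65
  P[6] = 64 + -1 = 63
  P[7] = 67 + -1 = 66
  P[8] = 62 + -1 = 61

Answer: [16, 36, 31, 30, 47, 65, 63, 66, 61]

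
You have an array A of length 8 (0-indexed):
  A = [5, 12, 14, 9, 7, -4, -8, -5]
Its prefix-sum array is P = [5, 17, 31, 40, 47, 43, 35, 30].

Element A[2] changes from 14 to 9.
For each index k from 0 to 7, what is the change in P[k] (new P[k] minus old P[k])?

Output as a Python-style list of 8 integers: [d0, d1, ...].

Element change: A[2] 14 -> 9, delta = -5
For k < 2: P[k] unchanged, delta_P[k] = 0
For k >= 2: P[k] shifts by exactly -5
Delta array: [0, 0, -5, -5, -5, -5, -5, -5]

Answer: [0, 0, -5, -5, -5, -5, -5, -5]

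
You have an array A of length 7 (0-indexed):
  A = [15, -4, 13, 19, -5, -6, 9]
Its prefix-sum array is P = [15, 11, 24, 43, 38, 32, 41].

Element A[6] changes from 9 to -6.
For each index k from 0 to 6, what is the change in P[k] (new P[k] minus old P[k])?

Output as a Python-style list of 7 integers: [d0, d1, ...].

Element change: A[6] 9 -> -6, delta = -15
For k < 6: P[k] unchanged, delta_P[k] = 0
For k >= 6: P[k] shifts by exactly -15
Delta array: [0, 0, 0, 0, 0, 0, -15]

Answer: [0, 0, 0, 0, 0, 0, -15]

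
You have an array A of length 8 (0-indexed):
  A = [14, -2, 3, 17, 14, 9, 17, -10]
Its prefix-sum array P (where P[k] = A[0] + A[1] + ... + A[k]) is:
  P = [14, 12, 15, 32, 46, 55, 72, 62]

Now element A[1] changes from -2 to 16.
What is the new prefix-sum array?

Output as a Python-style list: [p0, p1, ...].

Answer: [14, 30, 33, 50, 64, 73, 90, 80]

Derivation:
Change: A[1] -2 -> 16, delta = 18
P[k] for k < 1: unchanged (A[1] not included)
P[k] for k >= 1: shift by delta = 18
  P[0] = 14 + 0 = 14
  P[1] = 12 + 18 = 30
  P[2] = 15 + 18 = 33
  P[3] = 32 + 18 = 50
  P[4] = 46 + 18 = 64
  P[5] = 55 + 18 = 73
  P[6] = 72 + 18 = 90
  P[7] = 62 + 18 = 80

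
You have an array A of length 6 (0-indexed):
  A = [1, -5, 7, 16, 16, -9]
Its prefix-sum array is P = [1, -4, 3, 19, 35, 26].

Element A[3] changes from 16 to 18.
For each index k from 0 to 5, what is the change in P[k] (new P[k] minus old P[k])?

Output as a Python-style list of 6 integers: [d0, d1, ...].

Answer: [0, 0, 0, 2, 2, 2]

Derivation:
Element change: A[3] 16 -> 18, delta = 2
For k < 3: P[k] unchanged, delta_P[k] = 0
For k >= 3: P[k] shifts by exactly 2
Delta array: [0, 0, 0, 2, 2, 2]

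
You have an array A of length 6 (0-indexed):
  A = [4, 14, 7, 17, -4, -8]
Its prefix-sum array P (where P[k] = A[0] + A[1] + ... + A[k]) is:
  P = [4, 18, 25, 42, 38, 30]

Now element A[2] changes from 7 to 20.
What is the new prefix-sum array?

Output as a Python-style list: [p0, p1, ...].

Answer: [4, 18, 38, 55, 51, 43]

Derivation:
Change: A[2] 7 -> 20, delta = 13
P[k] for k < 2: unchanged (A[2] not included)
P[k] for k >= 2: shift by delta = 13
  P[0] = 4 + 0 = 4
  P[1] = 18 + 0 = 18
  P[2] = 25 + 13 = 38
  P[3] = 42 + 13 = 55
  P[4] = 38 + 13 = 51
  P[5] = 30 + 13 = 43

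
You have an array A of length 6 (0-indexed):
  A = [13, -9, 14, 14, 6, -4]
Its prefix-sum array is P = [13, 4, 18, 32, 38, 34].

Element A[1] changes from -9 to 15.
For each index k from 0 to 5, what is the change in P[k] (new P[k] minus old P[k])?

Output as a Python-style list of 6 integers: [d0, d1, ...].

Answer: [0, 24, 24, 24, 24, 24]

Derivation:
Element change: A[1] -9 -> 15, delta = 24
For k < 1: P[k] unchanged, delta_P[k] = 0
For k >= 1: P[k] shifts by exactly 24
Delta array: [0, 24, 24, 24, 24, 24]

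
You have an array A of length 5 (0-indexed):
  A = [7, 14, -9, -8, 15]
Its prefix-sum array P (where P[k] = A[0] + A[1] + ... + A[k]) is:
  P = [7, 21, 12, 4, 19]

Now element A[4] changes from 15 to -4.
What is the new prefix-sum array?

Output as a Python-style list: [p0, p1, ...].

Change: A[4] 15 -> -4, delta = -19
P[k] for k < 4: unchanged (A[4] not included)
P[k] for k >= 4: shift by delta = -19
  P[0] = 7 + 0 = 7
  P[1] = 21 + 0 = 21
  P[2] = 12 + 0 = 12
  P[3] = 4 + 0 = 4
  P[4] = 19 + -19 = 0

Answer: [7, 21, 12, 4, 0]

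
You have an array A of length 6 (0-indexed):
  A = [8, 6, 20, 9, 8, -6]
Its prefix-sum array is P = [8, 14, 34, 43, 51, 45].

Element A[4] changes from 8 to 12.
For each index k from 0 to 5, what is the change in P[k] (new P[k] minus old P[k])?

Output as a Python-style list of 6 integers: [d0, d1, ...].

Answer: [0, 0, 0, 0, 4, 4]

Derivation:
Element change: A[4] 8 -> 12, delta = 4
For k < 4: P[k] unchanged, delta_P[k] = 0
For k >= 4: P[k] shifts by exactly 4
Delta array: [0, 0, 0, 0, 4, 4]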